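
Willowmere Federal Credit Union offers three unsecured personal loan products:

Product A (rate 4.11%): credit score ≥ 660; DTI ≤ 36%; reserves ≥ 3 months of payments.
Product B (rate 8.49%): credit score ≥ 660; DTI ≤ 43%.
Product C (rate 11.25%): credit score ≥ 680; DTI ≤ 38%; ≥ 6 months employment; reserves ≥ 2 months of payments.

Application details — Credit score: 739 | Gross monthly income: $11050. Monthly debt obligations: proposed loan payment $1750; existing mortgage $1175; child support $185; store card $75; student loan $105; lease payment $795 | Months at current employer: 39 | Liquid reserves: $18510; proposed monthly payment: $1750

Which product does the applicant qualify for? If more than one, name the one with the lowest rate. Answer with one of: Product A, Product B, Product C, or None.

Product B

Total debts = (1,750 + 1,175 + 185 + 75 + 105 + 795) = 4,085; DTI = 4,085/11,050 = 37%.
Reserves = 18,510/1,750 = 10.6 months.
Product A: score 739 ≥ 660; DTI 37% > 36%; reserves 10.6 ≥ 3 mo → does not qualify.
Product B: score 739 ≥ 660; DTI 37% ≤ 43% → qualifies.
Product C: score 739 ≥ 680; DTI 37% ≤ 38%; employment 39 ≥ 6 mo; reserves 10.6 ≥ 2 mo → qualifies.
Qualifying: Product B, Product C. Lowest rate is 8.49% → Product B.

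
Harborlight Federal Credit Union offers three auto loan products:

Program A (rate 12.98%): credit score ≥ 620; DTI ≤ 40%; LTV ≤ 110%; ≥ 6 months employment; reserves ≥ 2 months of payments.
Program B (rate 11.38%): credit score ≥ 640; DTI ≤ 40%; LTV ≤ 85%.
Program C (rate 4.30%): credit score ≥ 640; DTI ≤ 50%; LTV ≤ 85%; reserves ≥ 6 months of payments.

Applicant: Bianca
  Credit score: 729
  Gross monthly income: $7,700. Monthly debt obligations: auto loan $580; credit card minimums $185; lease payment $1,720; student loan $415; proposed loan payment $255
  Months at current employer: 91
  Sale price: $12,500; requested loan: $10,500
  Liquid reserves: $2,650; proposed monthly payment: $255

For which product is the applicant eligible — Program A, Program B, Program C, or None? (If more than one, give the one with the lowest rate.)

Total debts = (580 + 185 + 1,720 + 415 + 255) = 3,155; DTI = 3,155/7,700 = 41%.
LTV = 10,500/12,500 = 84%.
Reserves = 2,650/255 = 10.4 months.
Program A: score 729 ≥ 620; DTI 41% > 40%; LTV 84% ≤ 110%; employment 91 ≥ 6 mo; reserves 10.4 ≥ 2 mo → does not qualify.
Program B: score 729 ≥ 640; DTI 41% > 40%; LTV 84% ≤ 85% → does not qualify.
Program C: score 729 ≥ 640; DTI 41% ≤ 50%; LTV 84% ≤ 85%; reserves 10.4 ≥ 6 mo → qualifies.

Program C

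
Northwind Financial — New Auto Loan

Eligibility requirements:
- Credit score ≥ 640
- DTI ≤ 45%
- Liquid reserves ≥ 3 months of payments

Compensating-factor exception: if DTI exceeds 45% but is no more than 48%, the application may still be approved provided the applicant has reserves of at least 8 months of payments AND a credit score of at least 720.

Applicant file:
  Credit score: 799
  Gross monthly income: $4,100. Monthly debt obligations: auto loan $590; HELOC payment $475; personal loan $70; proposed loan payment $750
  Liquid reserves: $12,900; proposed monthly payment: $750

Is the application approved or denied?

Approved

Credit score 799 ≥ 640 (meets base)
Total debts = (590 + 475 + 70 + 750) = 1,885. DTI = 1,885/4,100 = 46% > 45% — standard DTI limit exceeded.
Reserves: 12,900 ÷ 750 = 17.2 months (meets 3-month minimum)
DTI 46% is within the 45%–48% exception band; checking compensating factors.
Override check — reserves: 17.2 mo (ok); score: 799 (ok).
Both compensating conditions met → exception applies.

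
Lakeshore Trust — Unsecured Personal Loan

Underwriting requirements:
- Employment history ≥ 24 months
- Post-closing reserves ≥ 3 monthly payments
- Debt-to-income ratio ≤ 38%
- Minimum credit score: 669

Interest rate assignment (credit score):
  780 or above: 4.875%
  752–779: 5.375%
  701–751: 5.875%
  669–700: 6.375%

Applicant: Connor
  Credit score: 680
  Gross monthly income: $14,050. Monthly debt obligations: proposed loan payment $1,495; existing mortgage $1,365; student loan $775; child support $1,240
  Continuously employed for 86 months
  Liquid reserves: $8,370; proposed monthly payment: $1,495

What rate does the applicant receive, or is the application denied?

Approved at 6.375%

Credit score 680 ≥ 669 (meets minimum)
Total monthly debts = (1,495 + 1,365 + 775 + 1,240) = 4,875. Debt-to-income = 4,875/14,050 = 34.7% — meets 38% limit
Reserves: 8,370 ÷ 1,495 = 5.6 months (meets 3-month minimum)
Employment 86 ≥ 24 months
All requirements met. Score 680 falls in the 669–700 tier → 6.375%.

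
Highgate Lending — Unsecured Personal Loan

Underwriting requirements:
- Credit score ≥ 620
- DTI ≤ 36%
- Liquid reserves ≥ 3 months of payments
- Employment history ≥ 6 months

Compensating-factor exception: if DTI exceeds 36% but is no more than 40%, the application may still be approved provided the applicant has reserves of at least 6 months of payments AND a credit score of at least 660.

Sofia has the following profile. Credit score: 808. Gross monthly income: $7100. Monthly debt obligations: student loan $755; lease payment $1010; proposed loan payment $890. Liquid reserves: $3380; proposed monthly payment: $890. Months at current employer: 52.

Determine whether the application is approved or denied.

Denied

Credit score 808 ≥ 620 (meets base)
Total debts = (755 + 1,010 + 890) = 2,655. DTI = 2,655/7,100 = 37.4% > 36% — standard DTI limit exceeded.
Liquid reserves cover 3,380/890 = 3.8 months — ≥ 3 required
Employment 52 ≥ 6 months
DTI 37.4% is within the 36%–40% exception band; checking compensating factors.
Reserves 3.8 < 6 months; credit score 808 ≥ 660.
Override conditions not both satisfied; exception does not apply.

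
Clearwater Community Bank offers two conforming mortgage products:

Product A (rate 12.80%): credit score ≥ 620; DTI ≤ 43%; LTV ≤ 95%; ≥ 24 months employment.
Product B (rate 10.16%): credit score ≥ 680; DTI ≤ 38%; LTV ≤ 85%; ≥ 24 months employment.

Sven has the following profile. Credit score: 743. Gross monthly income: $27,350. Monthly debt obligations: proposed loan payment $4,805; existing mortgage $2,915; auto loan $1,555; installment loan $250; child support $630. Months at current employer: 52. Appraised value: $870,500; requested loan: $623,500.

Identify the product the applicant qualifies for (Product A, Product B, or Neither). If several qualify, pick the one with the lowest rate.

Product B

Total debts = (4,805 + 2,915 + 1,555 + 250 + 630) = 10,155; DTI = 10,155/27,350 = 37.1%.
LTV = 623,500/870,500 = 71.6%.
Product A: score 743 ≥ 620; DTI 37.1% ≤ 43%; LTV 71.6% ≤ 95%; employment 52 ≥ 24 mo → qualifies.
Product B: score 743 ≥ 680; DTI 37.1% ≤ 38%; LTV 71.6% ≤ 85%; employment 52 ≥ 24 mo → qualifies.
Qualifying: Product A, Product B. Lowest rate is 10.16% → Product B.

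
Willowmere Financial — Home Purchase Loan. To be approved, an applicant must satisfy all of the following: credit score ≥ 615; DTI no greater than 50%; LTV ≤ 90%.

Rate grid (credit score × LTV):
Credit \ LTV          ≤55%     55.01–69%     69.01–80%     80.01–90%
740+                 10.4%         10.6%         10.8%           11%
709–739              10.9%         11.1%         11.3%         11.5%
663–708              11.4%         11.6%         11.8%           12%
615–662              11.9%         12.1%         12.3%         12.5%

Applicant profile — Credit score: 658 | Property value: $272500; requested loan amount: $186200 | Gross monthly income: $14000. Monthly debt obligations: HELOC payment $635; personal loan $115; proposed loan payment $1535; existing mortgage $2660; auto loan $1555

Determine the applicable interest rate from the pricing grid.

Credit score 658 ≥ 615; Total monthly debts = (635 + 115 + 1,535 + 2,660 + 1,555) = 6,500. Debt-to-income = 6,500/14,000 = 46.4% — meets 50% limit
Loan-to-value = 186,200/272,500 = 68.3% — pass (90% max)
Row: 658 falls in 615–662. Column: 68.3% falls in 55.01–69%. Rate = 12.1%.

12.1%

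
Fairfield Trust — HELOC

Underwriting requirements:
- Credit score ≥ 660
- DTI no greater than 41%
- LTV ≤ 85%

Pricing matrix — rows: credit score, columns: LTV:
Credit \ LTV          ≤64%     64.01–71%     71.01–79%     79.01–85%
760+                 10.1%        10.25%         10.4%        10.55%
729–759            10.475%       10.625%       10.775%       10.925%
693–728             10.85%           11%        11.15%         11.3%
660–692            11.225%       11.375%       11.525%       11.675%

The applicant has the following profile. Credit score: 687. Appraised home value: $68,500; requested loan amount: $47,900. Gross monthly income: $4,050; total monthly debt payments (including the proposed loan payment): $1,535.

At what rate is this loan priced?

11.375%

Credit score 687 ≥ 660; Debt-to-income = 1,535/4,050 = 37.9% — meets 41% limit
LTV: 47,900 ÷ 68,500 = 69.9%, within 85% cap
Score 687 is in the 660–692 band; LTV 69.9% is in the 64.01–71% band → 11.375%.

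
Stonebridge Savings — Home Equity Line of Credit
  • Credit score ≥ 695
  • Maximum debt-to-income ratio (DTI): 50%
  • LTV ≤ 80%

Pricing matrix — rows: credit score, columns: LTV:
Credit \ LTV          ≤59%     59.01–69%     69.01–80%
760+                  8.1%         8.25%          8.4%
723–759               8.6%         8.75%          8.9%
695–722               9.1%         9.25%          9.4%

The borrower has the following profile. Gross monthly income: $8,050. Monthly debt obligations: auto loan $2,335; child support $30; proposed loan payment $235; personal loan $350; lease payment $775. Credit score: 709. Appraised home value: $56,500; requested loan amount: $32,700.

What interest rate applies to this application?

Credit score 709 ≥ 695; Total monthly debts = (2,335 + 30 + 235 + 350 + 775) = 3,725. DTI: 3,725 ÷ 8,050 = 46.3%, within the 50% cap
LTV: 32,700 ÷ 56,500 = 57.9%, within 80% cap
Credit 709 → row 695–722; LTV 57.9% → column ≤59%. Grid cell → 9.1%.

9.1%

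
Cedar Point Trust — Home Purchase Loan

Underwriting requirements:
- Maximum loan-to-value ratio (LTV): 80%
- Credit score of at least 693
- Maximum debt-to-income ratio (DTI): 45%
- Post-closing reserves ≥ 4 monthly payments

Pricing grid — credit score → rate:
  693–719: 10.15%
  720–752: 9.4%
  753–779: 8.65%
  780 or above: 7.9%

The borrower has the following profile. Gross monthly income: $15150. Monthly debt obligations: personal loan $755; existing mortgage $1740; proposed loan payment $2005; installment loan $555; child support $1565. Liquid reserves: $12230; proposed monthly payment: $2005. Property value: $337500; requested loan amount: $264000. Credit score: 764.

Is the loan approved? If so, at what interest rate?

Credit score 764 ≥ 693 (meets minimum)
LTV: 264,000 ÷ 337,500 = 78.2%, within 80% cap
Reserves = 12,230/2,005 = 6.1 months ≥ 4
Total monthly debts = (755 + 1,740 + 2,005 + 555 + 1,565) = 6,620. DTI = 6,620/15,150 = 43.7% ≤ 45%
All requirements met. Score 764 falls in the 753–779 tier → 8.65%.

Approved at 8.65%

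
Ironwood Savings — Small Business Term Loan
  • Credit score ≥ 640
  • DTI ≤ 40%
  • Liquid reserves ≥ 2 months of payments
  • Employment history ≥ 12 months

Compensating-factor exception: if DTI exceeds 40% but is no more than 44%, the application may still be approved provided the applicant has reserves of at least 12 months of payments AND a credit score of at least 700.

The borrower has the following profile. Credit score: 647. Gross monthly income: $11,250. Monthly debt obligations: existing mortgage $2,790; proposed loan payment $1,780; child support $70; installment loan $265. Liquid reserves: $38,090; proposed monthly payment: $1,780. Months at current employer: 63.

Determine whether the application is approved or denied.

Credit score 647 ≥ 640 (meets base)
Total debts = (2,790 + 1,780 + 70 + 265) = 4,905. DTI: 4,905 ÷ 11,250 = 43.6%, over the 40% base limit.
Reserves: 38,090 ÷ 1,780 = 21.4 months (meets 2-month minimum)
Employment 63 ≥ 12 months
DTI 43.6% is within the 40%–44% exception band; checking compensating factors.
Override check — reserves: 21.4 mo (ok); score: 647 (below 700).
Override conditions not both satisfied; exception does not apply.

Denied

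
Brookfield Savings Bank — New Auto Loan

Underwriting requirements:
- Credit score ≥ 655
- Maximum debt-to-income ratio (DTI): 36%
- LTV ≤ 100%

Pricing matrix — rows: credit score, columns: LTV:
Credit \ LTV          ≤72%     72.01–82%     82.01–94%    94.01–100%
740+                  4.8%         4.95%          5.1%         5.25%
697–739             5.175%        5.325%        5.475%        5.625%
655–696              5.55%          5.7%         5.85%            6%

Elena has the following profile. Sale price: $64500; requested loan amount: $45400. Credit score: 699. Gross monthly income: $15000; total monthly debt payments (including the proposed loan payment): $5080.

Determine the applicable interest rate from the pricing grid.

Credit score 699 ≥ 655; DTI: 5,080 ÷ 15,000 = 33.9%, within the 36% cap
Loan-to-value = 45,400/64,500 = 70.4% — pass (100% max)
Score 699 is in the 697–739 band; LTV 70.4% is in the ≤72% band → 5.175%.

5.175%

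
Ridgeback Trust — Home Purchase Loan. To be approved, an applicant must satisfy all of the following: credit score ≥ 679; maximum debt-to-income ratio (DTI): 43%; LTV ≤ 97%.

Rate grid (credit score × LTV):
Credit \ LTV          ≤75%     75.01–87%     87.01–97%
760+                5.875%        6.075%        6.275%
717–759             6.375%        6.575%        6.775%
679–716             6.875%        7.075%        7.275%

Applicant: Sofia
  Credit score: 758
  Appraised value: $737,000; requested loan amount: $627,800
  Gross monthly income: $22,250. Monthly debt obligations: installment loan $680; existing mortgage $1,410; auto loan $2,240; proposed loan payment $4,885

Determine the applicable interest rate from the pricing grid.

Credit score 758 ≥ 679; Total monthly debts = (680 + 1,410 + 2,240 + 4,885) = 9,215. Debt-to-income = 9,215/22,250 = 41.4% — meets 43% limit
LTV: 627,800 ÷ 737,000 = 85.2%, within 97% cap
Score 758 is in the 717–759 band; LTV 85.2% is in the 75.01–87% band → 6.575%.

6.575%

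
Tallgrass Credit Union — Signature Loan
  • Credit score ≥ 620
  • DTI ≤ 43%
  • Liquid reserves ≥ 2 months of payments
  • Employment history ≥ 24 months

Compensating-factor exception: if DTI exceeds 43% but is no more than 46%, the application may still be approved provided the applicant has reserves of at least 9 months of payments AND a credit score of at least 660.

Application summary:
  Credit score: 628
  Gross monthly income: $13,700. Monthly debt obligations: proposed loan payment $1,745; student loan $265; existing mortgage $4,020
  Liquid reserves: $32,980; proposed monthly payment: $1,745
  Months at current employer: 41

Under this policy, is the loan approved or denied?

Credit score 628 ≥ 620 (meets base)
Total debts = (1,745 + 265 + 4,020) = 6,030. DTI: 6,030 ÷ 13,700 = 44%, over the 43% base limit.
Liquid reserves cover 32,980/1,745 = 18.9 months — ≥ 2 required
Employment 41 ≥ 24 months
DTI 44% is within the 43%–46% exception band; checking compensating factors.
Reserves 18.9 ≥ 9 months; credit score 628 < 660.
Override conditions not both satisfied; exception does not apply.

Denied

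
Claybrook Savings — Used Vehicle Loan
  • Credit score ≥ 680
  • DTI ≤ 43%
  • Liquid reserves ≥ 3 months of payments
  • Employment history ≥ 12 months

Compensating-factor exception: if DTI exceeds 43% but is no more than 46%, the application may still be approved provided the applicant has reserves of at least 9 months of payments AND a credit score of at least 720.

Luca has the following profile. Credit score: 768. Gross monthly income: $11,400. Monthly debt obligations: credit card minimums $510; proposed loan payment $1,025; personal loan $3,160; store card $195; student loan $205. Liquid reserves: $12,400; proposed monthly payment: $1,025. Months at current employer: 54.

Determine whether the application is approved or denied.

Credit score 768 ≥ 680 (meets base)
Total debts = (510 + 1,025 + 3,160 + 195 + 205) = 5,095. DTI = 5,095/11,400 = 44.7% > 43% — standard DTI limit exceeded.
Reserves = 12,400/1,025 = 12.1 months ≥ 3
Employment 54 ≥ 12 months
DTI 44.7% is within the 43%–46% exception band; checking compensating factors.
Reserves 12.1 ≥ 9 months; credit score 768 ≥ 720.
Both override conditions satisfied; DTI exception granted.

Approved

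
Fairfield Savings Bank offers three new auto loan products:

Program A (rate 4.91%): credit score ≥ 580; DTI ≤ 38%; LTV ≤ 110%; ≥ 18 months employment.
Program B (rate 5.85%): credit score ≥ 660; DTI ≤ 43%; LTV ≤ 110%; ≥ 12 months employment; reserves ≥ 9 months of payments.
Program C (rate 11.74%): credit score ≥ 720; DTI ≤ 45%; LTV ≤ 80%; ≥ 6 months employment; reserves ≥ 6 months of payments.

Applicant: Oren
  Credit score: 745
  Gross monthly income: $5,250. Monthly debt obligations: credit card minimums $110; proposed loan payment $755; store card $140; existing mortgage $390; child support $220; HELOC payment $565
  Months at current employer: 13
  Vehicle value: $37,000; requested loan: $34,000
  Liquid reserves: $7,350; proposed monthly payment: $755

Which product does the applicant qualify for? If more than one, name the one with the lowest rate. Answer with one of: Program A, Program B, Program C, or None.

Total debts = (110 + 755 + 140 + 390 + 220 + 565) = 2,180; DTI = 2,180/5,250 = 41.5%.
LTV = 34,000/37,000 = 91.9%.
Reserves = 7,350/755 = 9.7 months.
Program A: score 745 ≥ 580; DTI 41.5% > 38%; LTV 91.9% ≤ 110%; employment 13 < 18 mo → does not qualify.
Program B: score 745 ≥ 660; DTI 41.5% ≤ 43%; LTV 91.9% ≤ 110%; employment 13 ≥ 12 mo; reserves 9.7 ≥ 9 mo → qualifies.
Program C: score 745 ≥ 720; DTI 41.5% ≤ 45%; LTV 91.9% > 80%; employment 13 ≥ 6 mo; reserves 9.7 ≥ 6 mo → does not qualify.

Program B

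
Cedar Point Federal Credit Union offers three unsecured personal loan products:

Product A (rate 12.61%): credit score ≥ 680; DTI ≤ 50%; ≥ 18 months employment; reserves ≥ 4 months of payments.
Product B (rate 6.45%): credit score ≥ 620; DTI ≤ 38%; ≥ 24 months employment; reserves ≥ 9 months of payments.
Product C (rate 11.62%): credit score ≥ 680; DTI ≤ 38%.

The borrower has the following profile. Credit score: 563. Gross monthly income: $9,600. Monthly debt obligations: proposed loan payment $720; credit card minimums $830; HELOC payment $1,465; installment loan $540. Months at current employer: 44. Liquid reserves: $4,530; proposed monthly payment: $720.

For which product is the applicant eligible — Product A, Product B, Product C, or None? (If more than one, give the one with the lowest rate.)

None

Total debts = (720 + 830 + 1,465 + 540) = 3,555; DTI = 3,555/9,600 = 37%.
Reserves = 4,530/720 = 6.3 months.
Product A: score 563 < 680; DTI 37% ≤ 50%; employment 44 ≥ 18 mo; reserves 6.3 ≥ 4 mo → does not qualify.
Product B: score 563 < 620; DTI 37% ≤ 38%; employment 44 ≥ 24 mo; reserves 6.3 < 9 mo → does not qualify.
Product C: score 563 < 680; DTI 37% ≤ 38% → does not qualify.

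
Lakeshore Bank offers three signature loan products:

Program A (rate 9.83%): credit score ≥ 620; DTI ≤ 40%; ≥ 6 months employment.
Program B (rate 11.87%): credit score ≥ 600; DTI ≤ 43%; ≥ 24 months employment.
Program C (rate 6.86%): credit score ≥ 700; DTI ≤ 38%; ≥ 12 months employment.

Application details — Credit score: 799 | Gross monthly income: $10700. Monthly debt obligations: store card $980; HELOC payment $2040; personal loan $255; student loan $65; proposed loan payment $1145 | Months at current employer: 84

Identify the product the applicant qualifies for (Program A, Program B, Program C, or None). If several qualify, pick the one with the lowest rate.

Total debts = (980 + 2,040 + 255 + 65 + 1,145) = 4,485; DTI = 4,485/10,700 = 41.9%.
Program A: score 799 ≥ 620; DTI 41.9% > 40%; employment 84 ≥ 6 mo → does not qualify.
Program B: score 799 ≥ 600; DTI 41.9% ≤ 43%; employment 84 ≥ 24 mo → qualifies.
Program C: score 799 ≥ 700; DTI 41.9% > 38%; employment 84 ≥ 12 mo → does not qualify.

Program B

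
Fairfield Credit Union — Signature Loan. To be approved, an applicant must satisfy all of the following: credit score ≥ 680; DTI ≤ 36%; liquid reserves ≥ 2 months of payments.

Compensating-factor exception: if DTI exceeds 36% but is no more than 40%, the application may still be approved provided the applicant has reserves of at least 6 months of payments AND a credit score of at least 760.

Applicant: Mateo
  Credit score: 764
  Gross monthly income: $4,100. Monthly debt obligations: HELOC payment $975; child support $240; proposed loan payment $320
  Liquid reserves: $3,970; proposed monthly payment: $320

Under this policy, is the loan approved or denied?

Approved

Credit score 764 ≥ 680 (meets base)
Total debts = (975 + 240 + 320) = 1,535. DTI: 1,535 ÷ 4,100 = 37.4%, over the 36% base limit.
Liquid reserves cover 3,970/320 = 12.4 months — ≥ 2 required
DTI 37.4% is within the 36%–40% exception band; checking compensating factors.
Reserves 12.4 ≥ 6 months; credit score 764 ≥ 760.
Both compensating conditions met → exception applies.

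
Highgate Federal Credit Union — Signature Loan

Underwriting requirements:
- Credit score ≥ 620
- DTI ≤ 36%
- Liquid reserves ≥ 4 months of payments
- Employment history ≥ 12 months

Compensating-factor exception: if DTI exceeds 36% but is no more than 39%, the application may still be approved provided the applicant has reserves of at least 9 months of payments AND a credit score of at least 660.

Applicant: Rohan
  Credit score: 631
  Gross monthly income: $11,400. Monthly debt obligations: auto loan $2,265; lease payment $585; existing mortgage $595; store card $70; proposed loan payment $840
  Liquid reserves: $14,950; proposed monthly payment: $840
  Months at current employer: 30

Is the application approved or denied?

Credit score 631 ≥ 620 (meets base)
Total debts = (2,265 + 585 + 595 + 70 + 840) = 4,355. DTI = 4,355/11,400 = 38.2% > 36% — standard DTI limit exceeded.
Liquid reserves cover 14,950/840 = 17.8 months — ≥ 4 required
Employment 30 ≥ 12 months
38.2% falls in the override range (36%–39%), so the compensating-factor test applies.
Override check — reserves: 17.8 mo (ok); score: 631 (below 660).
Compensating-factor requirement not fully met.

Denied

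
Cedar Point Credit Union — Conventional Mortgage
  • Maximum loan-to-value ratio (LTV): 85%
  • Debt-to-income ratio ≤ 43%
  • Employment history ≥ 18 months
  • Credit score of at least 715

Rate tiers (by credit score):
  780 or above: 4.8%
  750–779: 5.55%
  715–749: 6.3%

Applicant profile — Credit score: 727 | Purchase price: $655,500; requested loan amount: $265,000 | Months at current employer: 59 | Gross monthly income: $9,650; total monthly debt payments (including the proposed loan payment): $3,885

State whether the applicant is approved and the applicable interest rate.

Approved at 6.3%

Credit score 727 ≥ 715 (meets minimum)
DTI = 3,885/9,650 = 40.3% ≤ 43%
Employment 59 ≥ 18 months
Loan-to-value = 265,000/655,500 = 40.4% — pass (85% max)
All requirements met. Score 727 falls in the 715–749 tier → 6.3%.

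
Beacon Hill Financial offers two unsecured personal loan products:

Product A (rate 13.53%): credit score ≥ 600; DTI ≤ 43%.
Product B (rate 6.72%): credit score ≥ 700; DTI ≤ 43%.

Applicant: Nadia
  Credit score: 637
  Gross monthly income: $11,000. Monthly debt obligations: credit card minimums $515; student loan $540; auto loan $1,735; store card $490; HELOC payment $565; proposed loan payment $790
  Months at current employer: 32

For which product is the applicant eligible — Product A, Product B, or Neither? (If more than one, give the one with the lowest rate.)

Product A

Total debts = (515 + 540 + 1,735 + 490 + 565 + 790) = 4,635; DTI = 4,635/11,000 = 42.1%.
Product A: score 637 ≥ 600; DTI 42.1% ≤ 43% → qualifies.
Product B: score 637 < 700; DTI 42.1% ≤ 43% → does not qualify.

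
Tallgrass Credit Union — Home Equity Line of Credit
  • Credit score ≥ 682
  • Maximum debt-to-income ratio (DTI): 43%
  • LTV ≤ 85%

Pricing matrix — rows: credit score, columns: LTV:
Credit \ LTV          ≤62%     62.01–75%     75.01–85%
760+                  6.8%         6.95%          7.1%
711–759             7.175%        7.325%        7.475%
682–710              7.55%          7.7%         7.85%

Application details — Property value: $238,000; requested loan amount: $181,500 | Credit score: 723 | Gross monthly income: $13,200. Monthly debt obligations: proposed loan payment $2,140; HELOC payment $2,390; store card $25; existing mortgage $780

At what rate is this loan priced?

7.475%

Credit score 723 ≥ 682; Total monthly debts = (2,140 + 2,390 + 25 + 780) = 5,335. DTI = 5,335/13,200 = 40.4% ≤ 43%
LTV: 181,500 ÷ 238,000 = 76.3%, within 85% cap
Credit 723 → row 711–759; LTV 76.3% → column 75.01–85%. Grid cell → 7.475%.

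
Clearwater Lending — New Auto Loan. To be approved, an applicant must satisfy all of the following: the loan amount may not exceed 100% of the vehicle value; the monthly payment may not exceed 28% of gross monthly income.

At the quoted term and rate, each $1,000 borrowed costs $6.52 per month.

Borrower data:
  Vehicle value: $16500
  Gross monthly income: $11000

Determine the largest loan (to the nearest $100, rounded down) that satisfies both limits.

Payment cap: 28% × $11,000 = $3,080/month.
At $6.52 per $1,000, that supports 3,080/6.52 × 1,000 ≈ $472,392 → $472,300.
LTV cap: 100% × $16,500 = $16,500 → $16,500.
Binding constraint: loan-to-value.

$16,500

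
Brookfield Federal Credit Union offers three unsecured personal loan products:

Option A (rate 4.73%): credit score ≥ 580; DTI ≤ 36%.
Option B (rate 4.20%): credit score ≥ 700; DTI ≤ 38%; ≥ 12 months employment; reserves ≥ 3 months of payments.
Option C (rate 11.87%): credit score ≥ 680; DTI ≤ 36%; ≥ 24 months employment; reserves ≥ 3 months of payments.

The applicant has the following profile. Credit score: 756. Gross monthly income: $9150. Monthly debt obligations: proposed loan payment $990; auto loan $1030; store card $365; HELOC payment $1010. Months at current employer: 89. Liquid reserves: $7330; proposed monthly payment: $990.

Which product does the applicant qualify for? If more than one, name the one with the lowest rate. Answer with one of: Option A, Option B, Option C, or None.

Option B

Total debts = (990 + 1,030 + 365 + 1,010) = 3,395; DTI = 3,395/9,150 = 37.1%.
Reserves = 7,330/990 = 7.4 months.
Option A: score 756 ≥ 580; DTI 37.1% > 36% → does not qualify.
Option B: score 756 ≥ 700; DTI 37.1% ≤ 38%; employment 89 ≥ 12 mo; reserves 7.4 ≥ 3 mo → qualifies.
Option C: score 756 ≥ 680; DTI 37.1% > 36%; employment 89 ≥ 24 mo; reserves 7.4 ≥ 3 mo → does not qualify.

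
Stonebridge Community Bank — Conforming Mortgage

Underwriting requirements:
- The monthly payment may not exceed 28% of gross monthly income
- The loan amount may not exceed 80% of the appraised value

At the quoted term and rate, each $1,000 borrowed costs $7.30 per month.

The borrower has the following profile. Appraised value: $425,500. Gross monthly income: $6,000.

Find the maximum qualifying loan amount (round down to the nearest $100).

$230,100

Payment cap: 28% × $6,000 = $1,680/month.
At $7.30 per $1,000, that supports 1,680/7.30 × 1,000 ≈ $230,136 → $230,100.
LTV cap: 80% × $425,500 = $340,400 → $340,400.
Binding constraint: payment-to-income.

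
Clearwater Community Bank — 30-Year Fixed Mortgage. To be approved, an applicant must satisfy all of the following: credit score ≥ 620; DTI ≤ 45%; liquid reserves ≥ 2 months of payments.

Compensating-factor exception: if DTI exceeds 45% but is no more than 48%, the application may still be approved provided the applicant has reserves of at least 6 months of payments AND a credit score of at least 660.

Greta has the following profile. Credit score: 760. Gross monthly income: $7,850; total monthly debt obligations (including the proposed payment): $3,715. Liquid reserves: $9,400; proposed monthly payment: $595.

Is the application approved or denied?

Credit score 760 ≥ 620 (meets base)
DTI = 3,715/7,850 = 47.3% > 45% — standard DTI limit exceeded.
Reserves = 9,400/595 = 15.8 months ≥ 2
47.3% falls in the override range (45%–48%), so the compensating-factor test applies.
Reserves 15.8 ≥ 6 months; credit score 760 ≥ 660.
Both compensating conditions met → exception applies.

Approved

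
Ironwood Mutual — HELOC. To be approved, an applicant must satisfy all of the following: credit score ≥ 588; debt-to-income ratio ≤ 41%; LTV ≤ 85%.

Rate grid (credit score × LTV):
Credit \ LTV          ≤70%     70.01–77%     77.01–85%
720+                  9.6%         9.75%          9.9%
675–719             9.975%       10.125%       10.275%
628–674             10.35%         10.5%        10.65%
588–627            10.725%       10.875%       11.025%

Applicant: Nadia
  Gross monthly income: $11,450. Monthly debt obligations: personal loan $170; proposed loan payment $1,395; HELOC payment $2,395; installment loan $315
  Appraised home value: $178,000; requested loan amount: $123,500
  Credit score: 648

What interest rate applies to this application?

10.35%

Credit score 648 ≥ 588; Total monthly debts = (170 + 1,395 + 2,395 + 315) = 4,275. Debt-to-income = 4,275/11,450 = 37.3% — meets 41% limit
LTV: 123,500 ÷ 178,000 = 69.4%, within 85% cap
Row: 648 falls in 628–674. Column: 69.4% falls in ≤70%. Rate = 10.35%.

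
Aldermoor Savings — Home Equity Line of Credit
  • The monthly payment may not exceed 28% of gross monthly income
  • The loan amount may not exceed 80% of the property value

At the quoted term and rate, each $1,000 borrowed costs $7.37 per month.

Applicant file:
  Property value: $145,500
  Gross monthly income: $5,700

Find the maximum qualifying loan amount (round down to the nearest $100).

Payment cap: 28% × $5,700 = $1,596/month.
At $7.37 per $1,000, that supports 1,596/7.37 × 1,000 ≈ $216,553 → $216,500.
LTV cap: 80% × $145,500 = $116,400 → $116,400.
Binding constraint: loan-to-value.

$116,400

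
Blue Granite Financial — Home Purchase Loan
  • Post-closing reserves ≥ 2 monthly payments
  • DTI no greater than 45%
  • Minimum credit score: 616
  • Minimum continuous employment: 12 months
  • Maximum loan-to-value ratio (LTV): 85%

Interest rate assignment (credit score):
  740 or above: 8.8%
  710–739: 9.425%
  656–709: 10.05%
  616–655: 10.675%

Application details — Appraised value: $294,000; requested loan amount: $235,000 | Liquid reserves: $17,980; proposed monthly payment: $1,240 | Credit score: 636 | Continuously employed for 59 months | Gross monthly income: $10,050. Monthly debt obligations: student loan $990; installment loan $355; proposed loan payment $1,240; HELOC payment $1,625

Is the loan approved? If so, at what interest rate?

Approved at 10.675%

Credit score 636 ≥ 616 (meets minimum)
Total monthly debts = (990 + 355 + 1,240 + 1,625) = 4,210. DTI = 4,210/10,050 = 41.9% ≤ 45%
Loan-to-value = 235,000/294,000 = 79.9% — pass (85% max)
Employment 59 ≥ 12 months
Liquid reserves cover 17,980/1,240 = 14.5 months — ≥ 2 required
All requirements met. Score 636 falls in the 616–655 tier → 10.675%.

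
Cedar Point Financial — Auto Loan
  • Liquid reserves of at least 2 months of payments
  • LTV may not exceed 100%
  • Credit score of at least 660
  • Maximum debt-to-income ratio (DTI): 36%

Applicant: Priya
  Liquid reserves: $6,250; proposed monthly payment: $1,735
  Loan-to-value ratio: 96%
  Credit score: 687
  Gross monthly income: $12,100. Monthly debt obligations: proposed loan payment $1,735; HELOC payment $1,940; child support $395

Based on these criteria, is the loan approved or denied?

Reserves: 6,250 ÷ 1,735 = 3.6 months (meets 2-month minimum)
LTV 96% ≤ 100%
Credit score 687 ≥ 660 (meets)
Total monthly debts = (1,735 + 1,940 + 395) = 4,070. Debt-to-income = 4,070/12,100 = 33.6% — meets 36% limit
All criteria satisfied.

Approved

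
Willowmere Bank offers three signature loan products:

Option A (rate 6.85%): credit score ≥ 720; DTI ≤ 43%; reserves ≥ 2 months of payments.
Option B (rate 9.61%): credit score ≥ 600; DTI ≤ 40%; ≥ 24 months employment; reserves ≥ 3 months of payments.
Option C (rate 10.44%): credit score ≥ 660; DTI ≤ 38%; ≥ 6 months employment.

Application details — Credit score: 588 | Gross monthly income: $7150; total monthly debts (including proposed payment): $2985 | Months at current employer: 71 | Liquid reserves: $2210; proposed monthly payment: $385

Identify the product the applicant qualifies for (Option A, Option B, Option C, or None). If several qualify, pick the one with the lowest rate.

DTI = 2,985/7,150 = 41.7%.
Reserves = 2,210/385 = 5.7 months.
Option A: score 588 < 720; DTI 41.7% ≤ 43%; reserves 5.7 ≥ 2 mo → does not qualify.
Option B: score 588 < 600; DTI 41.7% > 40%; employment 71 ≥ 24 mo; reserves 5.7 ≥ 3 mo → does not qualify.
Option C: score 588 < 660; DTI 41.7% > 38%; employment 71 ≥ 6 mo → does not qualify.

None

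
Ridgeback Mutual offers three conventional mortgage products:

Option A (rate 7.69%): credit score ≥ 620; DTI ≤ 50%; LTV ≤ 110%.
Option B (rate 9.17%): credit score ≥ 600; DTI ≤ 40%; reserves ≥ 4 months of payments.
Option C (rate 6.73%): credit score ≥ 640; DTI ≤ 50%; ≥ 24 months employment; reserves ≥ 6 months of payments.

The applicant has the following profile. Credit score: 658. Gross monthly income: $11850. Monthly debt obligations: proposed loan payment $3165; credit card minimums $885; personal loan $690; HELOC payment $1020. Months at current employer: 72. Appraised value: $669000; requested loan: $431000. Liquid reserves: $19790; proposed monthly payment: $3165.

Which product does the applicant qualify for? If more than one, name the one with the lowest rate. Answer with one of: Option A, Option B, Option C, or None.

Total debts = (3,165 + 885 + 690 + 1,020) = 5,760; DTI = 5,760/11,850 = 48.6%.
LTV = 431,000/669,000 = 64.4%.
Reserves = 19,790/3,165 = 6.3 months.
Option A: score 658 ≥ 620; DTI 48.6% ≤ 50%; LTV 64.4% ≤ 110% → qualifies.
Option B: score 658 ≥ 600; DTI 48.6% > 40%; reserves 6.3 ≥ 4 mo → does not qualify.
Option C: score 658 ≥ 640; DTI 48.6% ≤ 50%; employment 72 ≥ 24 mo; reserves 6.3 ≥ 6 mo → qualifies.
Qualifying: Option A, Option C. Lowest rate is 6.73% → Option C.

Option C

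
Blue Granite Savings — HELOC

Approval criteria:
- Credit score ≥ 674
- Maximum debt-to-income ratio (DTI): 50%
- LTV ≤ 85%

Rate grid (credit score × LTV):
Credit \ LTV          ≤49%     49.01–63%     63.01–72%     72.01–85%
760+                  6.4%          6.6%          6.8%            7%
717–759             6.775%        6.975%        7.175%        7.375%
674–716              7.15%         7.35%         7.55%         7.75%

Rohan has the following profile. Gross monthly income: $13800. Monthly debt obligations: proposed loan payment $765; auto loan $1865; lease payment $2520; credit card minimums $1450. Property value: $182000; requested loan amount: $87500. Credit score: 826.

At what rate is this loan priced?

Credit score 826 ≥ 674; Total monthly debts = (765 + 1,865 + 2,520 + 1,450) = 6,600. Debt-to-income = 6,600/13,800 = 47.8% — meets 50% limit
LTV = 87,500/182,000 = 48.1% ≤ 85%
Score 826 is in the 760+ band; LTV 48.1% is in the ≤49% band → 6.4%.

6.4%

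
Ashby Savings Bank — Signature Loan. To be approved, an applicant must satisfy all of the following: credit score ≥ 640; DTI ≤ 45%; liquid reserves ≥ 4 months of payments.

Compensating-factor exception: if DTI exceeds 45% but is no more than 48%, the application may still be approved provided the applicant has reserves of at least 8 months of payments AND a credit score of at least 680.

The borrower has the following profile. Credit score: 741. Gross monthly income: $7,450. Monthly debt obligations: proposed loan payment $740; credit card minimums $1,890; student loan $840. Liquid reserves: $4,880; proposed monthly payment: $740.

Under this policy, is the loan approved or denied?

Denied

Credit score 741 ≥ 640 (meets base)
Total debts = (740 + 1,890 + 840) = 3,470. DTI = 3,470/7,450 = 46.6% > 45% — standard DTI limit exceeded.
Liquid reserves cover 4,880/740 = 6.6 months — ≥ 4 required
DTI 46.6% is within the 45%–48% exception band; checking compensating factors.
Override check — reserves: 6.6 mo (short of 8); score: 741 (ok).
Override conditions not both satisfied; exception does not apply.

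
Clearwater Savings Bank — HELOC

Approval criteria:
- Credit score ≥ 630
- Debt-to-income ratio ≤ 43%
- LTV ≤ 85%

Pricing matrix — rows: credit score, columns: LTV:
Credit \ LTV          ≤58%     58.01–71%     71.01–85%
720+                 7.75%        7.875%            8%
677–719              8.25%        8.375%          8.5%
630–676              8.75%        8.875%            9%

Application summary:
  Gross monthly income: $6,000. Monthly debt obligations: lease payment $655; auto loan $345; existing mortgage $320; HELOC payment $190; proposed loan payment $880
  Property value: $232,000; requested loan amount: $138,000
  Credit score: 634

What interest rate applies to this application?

Credit score 634 ≥ 630; Total monthly debts = (655 + 345 + 320 + 190 + 880) = 2,390. Debt-to-income = 2,390/6,000 = 39.8% — meets 43% limit
LTV: 138,000 ÷ 232,000 = 59.5%, within 85% cap
Row: 634 falls in 630–676. Column: 59.5% falls in 58.01–71%. Rate = 8.875%.

8.875%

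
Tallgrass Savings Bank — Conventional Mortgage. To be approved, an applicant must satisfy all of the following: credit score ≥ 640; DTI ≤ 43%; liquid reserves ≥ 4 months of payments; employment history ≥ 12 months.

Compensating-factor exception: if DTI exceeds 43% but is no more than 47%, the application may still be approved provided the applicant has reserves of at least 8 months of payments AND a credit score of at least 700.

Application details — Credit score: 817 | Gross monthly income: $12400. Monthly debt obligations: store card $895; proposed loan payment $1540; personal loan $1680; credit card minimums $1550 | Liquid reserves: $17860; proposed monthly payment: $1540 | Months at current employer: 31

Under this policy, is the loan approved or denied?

Approved

Credit score 817 ≥ 640 (meets base)
Total debts = (895 + 1,540 + 1,680 + 1,550) = 5,665. DTI: 5,665 ÷ 12,400 = 45.7%, over the 43% base limit.
Reserves: 17,860 ÷ 1,540 = 11.6 months (meets 4-month minimum)
Employment 31 ≥ 12 months
DTI 45.7% is within the 43%–47% exception band; checking compensating factors.
Reserves 11.6 ≥ 8 months; credit score 817 ≥ 700.
Both override conditions satisfied; DTI exception granted.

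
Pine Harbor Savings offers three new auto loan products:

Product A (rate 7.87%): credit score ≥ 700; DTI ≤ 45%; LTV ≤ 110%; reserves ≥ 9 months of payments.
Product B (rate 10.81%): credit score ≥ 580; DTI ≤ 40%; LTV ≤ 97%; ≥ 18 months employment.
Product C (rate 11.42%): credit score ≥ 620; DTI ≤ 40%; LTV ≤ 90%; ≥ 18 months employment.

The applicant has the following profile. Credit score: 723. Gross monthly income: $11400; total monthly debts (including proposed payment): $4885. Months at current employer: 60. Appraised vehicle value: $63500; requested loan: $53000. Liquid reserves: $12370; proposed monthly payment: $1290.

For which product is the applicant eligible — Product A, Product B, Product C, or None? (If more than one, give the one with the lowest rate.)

Product A

DTI = 4,885/11,400 = 42.9%.
LTV = 53,000/63,500 = 83.5%.
Reserves = 12,370/1,290 = 9.6 months.
Product A: score 723 ≥ 700; DTI 42.9% ≤ 45%; LTV 83.5% ≤ 110%; reserves 9.6 ≥ 9 mo → qualifies.
Product B: score 723 ≥ 580; DTI 42.9% > 40%; LTV 83.5% ≤ 97%; employment 60 ≥ 18 mo → does not qualify.
Product C: score 723 ≥ 620; DTI 42.9% > 40%; LTV 83.5% ≤ 90%; employment 60 ≥ 18 mo → does not qualify.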